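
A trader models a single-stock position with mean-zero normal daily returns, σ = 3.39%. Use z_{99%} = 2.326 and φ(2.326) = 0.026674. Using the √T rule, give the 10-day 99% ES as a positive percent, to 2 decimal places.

σ_{10d} = 3.39% × √10 = 10.720%.
ES multiplier = φ(z)/(1−α) = 0.026674/0.01 = 2.667.
ES = 10.720% × 2.667 = 28.590%.

28.59%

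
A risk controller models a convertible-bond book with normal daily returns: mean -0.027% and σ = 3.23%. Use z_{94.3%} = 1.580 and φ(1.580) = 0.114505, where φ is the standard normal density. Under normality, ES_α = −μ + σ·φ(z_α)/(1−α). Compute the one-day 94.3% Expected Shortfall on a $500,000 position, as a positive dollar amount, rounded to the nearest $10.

Tail multiplier: φ(z)/(1−α) = 0.114505 / 0.057 = 2.009.
ES = −(-0.027%) + 3.23% × 2.009 = 6.516%.
On $500,000: 0.06516 × $500,000 = $32,580.

$32,580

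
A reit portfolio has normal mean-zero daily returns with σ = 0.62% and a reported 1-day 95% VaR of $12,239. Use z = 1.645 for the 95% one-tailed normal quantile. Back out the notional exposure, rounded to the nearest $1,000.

VaR as a fraction of value: z·σ = 1.645 × 0.62% = 1.0199%.
Position = $12,239 / 0.010199 = $1,200,020.

$1,200,000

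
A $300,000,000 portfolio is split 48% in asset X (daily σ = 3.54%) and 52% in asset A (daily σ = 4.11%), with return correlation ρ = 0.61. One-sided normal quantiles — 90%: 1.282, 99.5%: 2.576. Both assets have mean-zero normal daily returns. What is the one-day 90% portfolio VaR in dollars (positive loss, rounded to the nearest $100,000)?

$13,300,000

σ_p² = 0.48²·3.54² + 0.52²·4.11² + 2·0.61·0.48·0.52·3.54·4.11 = 11.8854 (%²).
σ_p = √11.8854 = 3.448%.
VaR = 1.282 × 3.448% = 4.420%; on $300,000,000 that is $13,260,000.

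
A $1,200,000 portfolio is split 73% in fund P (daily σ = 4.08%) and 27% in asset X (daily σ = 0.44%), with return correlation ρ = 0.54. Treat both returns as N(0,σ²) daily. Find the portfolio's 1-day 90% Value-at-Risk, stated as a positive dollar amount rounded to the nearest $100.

σ_p² = 0.73²·4.08² + 0.27²·0.44² + 2·0.54·0.73·0.27·4.08·0.44 = 9.2671 (%²).
σ_p = √9.2671 = 3.044%.
At 90%, z = 1.282.
VaR = 1.282 × 3.044% = 3.902%; on $1,200,000 that is $46,824.

$46,800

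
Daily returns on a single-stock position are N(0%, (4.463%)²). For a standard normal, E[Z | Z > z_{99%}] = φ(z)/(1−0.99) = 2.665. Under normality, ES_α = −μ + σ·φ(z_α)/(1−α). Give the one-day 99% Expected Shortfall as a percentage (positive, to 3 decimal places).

11.894%

ES = 4.463% × 2.665 = 11.894%.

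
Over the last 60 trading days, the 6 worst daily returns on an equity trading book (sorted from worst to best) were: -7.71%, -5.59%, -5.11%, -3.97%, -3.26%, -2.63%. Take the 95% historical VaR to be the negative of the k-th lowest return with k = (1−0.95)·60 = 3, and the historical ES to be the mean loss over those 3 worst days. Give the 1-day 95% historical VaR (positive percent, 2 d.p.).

5.11%

k = 3; the 3rd lowest return is -5.11%, so VaR = 5.11%.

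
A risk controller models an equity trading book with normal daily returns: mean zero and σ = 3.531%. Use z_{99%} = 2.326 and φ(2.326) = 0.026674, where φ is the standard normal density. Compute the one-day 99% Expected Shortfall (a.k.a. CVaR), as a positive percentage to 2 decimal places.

Tail multiplier: φ(z)/(1−α) = 0.026674 / 0.01 = 2.667.
ES = 3.531% × 2.667 = 9.417%.

9.42%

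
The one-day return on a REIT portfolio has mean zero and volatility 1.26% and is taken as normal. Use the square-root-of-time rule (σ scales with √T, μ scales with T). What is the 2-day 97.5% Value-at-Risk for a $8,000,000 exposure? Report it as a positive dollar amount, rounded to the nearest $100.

$279,400

At 97.5%, z = 1.960.
σ_{2d} = 1.26% × √2 = 1.782%.
VaR = 1.960 × 1.782% = 3.493%.
On $8,000,000: 0.03493 × $8,000,000 = $279,440.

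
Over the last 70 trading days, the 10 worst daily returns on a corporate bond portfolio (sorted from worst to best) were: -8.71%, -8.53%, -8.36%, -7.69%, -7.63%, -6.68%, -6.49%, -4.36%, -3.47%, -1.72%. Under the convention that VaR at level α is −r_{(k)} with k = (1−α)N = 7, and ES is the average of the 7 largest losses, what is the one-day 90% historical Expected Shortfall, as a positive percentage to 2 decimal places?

7.73%

The 7 worst returns sum to -54.09%.
ES = −(-54.09%) / 7 = 7.7271…% ≈ 7.73%.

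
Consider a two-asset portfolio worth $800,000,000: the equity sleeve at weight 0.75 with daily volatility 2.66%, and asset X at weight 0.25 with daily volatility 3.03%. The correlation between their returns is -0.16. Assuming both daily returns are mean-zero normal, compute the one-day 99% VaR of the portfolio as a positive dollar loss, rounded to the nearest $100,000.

$37,500,000

σ_p² = 0.75²·2.66² + 0.25²·3.03² + 2·-0.16·0.75·0.25·2.66·3.03 = 4.0702 (%²).
σ_p = √4.0702 = 2.017%.
At 99%, z = 2.326.
VaR = 2.326 × 2.017% = 4.692%; on $800,000,000 that is $37,536,000.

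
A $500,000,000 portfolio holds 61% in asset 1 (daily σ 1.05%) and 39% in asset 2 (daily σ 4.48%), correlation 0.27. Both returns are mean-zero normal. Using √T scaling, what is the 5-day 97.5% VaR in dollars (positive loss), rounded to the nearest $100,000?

$44,200,000

σ_p = √(0.61²·1.05² + 0.39²·4.48² + 2·0.27·0.61·0.39·1.05·4.48) = 2.017%.
σ_{5d} = 2.017% × √5 = 4.510%.
z(97.5%) = 1.960.
VaR = 1.960 × 4.510% = 8.840%; on $500,000,000 that is $44,200,000.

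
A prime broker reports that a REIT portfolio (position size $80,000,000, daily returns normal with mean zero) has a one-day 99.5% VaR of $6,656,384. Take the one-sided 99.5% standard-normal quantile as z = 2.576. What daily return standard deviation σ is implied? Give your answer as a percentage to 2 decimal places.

VaR as a fraction: $6,656,384 / $80,000,000 = 8.320%.
σ = VaR / z = 8.320% / 2.576 = 3.230%.

3.23%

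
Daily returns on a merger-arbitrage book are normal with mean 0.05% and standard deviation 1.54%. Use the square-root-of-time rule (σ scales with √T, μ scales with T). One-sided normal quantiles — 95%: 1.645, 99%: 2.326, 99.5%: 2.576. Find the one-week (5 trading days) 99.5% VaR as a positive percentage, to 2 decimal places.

σ_{5d} = 1.54% × √5 = 3.444%; μ_{5d} = 5 × 0.05% = 0.250%.
VaR = −(0.250%) + 2.576 × 3.444% = 8.622%.

8.62%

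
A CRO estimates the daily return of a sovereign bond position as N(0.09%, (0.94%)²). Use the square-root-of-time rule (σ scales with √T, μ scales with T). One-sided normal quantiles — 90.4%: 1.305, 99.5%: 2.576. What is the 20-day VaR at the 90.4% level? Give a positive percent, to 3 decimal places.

3.686%

σ_{20d} = 0.94% × √20 = 4.204%; μ_{20d} = 20 × 0.09% = 1.800%.
VaR = −(1.800%) + 1.305 × 4.204% = 3.686%.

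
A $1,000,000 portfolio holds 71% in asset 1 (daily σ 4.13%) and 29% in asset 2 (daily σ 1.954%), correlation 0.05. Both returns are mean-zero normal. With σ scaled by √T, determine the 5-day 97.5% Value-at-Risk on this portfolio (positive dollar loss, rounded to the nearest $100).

σ_p = √(0.71²·4.13² + 0.29²·1.954² + 2·0.05·0.71·0.29·4.13·1.954) = 3.014%.
σ_{5d} = 3.014% × √5 = 6.740%.
z(97.5%) = 1.960.
VaR = 1.960 × 6.740% = 13.210%; on $1,000,000 that is $132,100.

$132,100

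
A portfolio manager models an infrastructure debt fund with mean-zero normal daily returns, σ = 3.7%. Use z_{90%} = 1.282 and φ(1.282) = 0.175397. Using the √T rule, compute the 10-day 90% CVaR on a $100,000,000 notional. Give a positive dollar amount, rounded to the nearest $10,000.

$20,520,000

σ_{10d} = 3.7% × √10 = 11.700%.
ES multiplier = φ(z)/(1−α) = 0.175397/0.1 = 1.754.
ES = 11.700% × 1.754 = 20.522%; on $100,000,000: $20,522,000.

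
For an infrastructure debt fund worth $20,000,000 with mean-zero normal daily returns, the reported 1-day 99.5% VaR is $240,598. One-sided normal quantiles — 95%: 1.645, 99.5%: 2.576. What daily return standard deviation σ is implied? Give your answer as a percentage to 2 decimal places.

0.47%

VaR as a fraction: $240,598 / $20,000,000 = 1.203%.
σ = VaR / z = 1.203% / 2.576 = 0.467%.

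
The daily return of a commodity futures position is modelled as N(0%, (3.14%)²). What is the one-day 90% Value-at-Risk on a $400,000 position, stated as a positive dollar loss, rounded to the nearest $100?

At 90% one-sided, z = 1.282.
VaR = z·σ = 1.282 × 3.14% = 4.025%.
On $400,000: 0.04025 × $400,000 = $16,100.

$16,100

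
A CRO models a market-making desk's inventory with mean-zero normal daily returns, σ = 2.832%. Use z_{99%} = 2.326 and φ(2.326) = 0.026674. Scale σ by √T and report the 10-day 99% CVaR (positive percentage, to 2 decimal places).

23.89%

σ_{10d} = 2.832% × √10 = 8.956%.
ES multiplier = φ(z)/(1−α) = 0.026674/0.01 = 2.667.
ES = 8.956% × 2.667 = 23.886%.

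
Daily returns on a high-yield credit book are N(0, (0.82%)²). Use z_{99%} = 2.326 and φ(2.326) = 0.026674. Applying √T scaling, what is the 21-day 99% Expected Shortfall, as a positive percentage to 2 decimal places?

σ_{21d} = 0.82% × √21 = 3.758%.
ES multiplier = φ(z)/(1−α) = 0.026674/0.01 = 2.667.
ES = 3.758% × 2.667 = 10.023%.

10.02%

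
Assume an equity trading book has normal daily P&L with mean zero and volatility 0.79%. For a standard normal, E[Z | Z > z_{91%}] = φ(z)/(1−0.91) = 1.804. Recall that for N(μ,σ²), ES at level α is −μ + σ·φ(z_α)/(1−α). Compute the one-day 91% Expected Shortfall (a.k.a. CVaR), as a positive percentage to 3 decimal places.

1.425%

ES = 0.79% × 1.804 = 1.425%.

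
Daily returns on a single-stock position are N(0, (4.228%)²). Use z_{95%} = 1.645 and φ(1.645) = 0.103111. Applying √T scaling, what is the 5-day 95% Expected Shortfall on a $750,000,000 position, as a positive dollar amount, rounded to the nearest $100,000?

$146,200,000

σ_{5d} = 4.228% × √5 = 9.454%.
ES multiplier = φ(z)/(1−α) = 0.103111/0.05 = 2.062.
ES = 9.454% × 2.062 = 19.494%; on $750,000,000: $146,205,000.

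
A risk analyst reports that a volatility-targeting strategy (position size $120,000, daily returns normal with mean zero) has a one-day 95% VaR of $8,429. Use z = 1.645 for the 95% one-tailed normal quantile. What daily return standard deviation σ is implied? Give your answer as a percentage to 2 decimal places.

4.27%

VaR as a fraction: $8,429 / $120,000 = 7.024%.
σ = VaR / z = 7.024% / 1.645 = 4.270%.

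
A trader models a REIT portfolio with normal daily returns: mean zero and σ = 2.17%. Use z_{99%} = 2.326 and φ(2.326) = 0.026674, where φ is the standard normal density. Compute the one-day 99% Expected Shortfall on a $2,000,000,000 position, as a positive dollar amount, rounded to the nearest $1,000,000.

Tail multiplier: φ(z)/(1−α) = 0.026674 / 0.01 = 2.667.
ES = 2.17% × 2.667 = 5.787%.
On $2,000,000,000: 0.05787 × $2,000,000,000 = $115,740,000.

$116,000,000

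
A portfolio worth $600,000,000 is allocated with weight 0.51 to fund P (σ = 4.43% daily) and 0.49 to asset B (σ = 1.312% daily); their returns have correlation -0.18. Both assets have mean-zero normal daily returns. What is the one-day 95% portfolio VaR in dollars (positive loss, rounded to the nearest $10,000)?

σ_p² = 0.51²·4.43² + 0.49²·1.312² + 2·-0.18·0.51·0.49·4.43·1.312 = 4.9948 (%²).
σ_p = √4.9948 = 2.235%.
At 95%, z = 1.645.
VaR = 1.645 × 2.235% = 3.677%; on $600,000,000 that is $22,062,000.

$22,060,000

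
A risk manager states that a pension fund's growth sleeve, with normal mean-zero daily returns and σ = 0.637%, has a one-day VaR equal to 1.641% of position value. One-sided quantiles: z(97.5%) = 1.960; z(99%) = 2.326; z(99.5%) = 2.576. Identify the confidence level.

99.5%

Implied z = VaR/σ = 1.641 / 0.637 = 2.576.
This matches z(99.5%) = 2.576.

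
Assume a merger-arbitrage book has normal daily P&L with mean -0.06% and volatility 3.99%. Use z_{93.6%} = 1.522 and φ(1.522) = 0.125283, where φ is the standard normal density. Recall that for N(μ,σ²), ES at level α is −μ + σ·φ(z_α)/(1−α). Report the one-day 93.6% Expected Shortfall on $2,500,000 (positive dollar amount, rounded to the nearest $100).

Tail multiplier: φ(z)/(1−α) = 0.125283 / 0.064 = 1.958.
ES = −(-0.06%) + 3.99% × 1.958 = 7.872%.
On $2,500,000: 0.07872 × $2,500,000 = $196,800.

$196,800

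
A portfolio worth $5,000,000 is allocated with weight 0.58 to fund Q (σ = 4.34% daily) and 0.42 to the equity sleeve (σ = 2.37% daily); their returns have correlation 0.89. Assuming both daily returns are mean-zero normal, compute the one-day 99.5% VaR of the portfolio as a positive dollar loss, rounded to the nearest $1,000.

σ_p² = 0.58²·4.34² + 0.42²·2.37² + 2·0.89·0.58·0.42·4.34·2.37 = 11.7871 (%²).
σ_p = √11.7871 = 3.433%.
At 99.5%, z = 2.576.
VaR = 2.576 × 3.433% = 8.843%; on $5,000,000 that is $442,150.

$442,000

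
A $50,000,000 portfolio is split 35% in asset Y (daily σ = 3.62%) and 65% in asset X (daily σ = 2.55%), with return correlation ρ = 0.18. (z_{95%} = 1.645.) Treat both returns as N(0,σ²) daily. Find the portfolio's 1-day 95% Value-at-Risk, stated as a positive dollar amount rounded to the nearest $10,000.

$1,860,000

σ_p² = 0.35²·3.62² + 0.65²·2.55² + 2·0.18·0.35·0.65·3.62·2.55 = 5.1086 (%²).
σ_p = √5.1086 = 2.260%.
VaR = 1.645 × 2.260% = 3.718%; on $50,000,000 that is $1,859,000.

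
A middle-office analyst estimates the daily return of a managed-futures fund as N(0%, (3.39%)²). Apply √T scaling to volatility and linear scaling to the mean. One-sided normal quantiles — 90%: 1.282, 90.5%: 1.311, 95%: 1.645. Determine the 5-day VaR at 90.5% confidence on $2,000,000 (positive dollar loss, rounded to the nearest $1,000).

σ_{5d} = 3.39% × √5 = 7.580%.
VaR = 1.311 × 7.580% = 9.937%.
On $2,000,000: 0.09937 × $2,000,000 = $198,740.

$199,000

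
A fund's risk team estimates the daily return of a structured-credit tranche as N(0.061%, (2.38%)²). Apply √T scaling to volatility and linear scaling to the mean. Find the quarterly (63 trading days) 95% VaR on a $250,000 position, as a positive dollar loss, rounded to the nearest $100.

$68,100

At 95%, z = 1.645.
σ_{63d} = 2.38% × √63 = 18.891%; μ_{63d} = 63 × 0.061% = 3.843%.
VaR = −(3.843%) + 1.645 × 18.891% = 27.233%.
On $250,000: 0.27233 × $250,000 = $68,082.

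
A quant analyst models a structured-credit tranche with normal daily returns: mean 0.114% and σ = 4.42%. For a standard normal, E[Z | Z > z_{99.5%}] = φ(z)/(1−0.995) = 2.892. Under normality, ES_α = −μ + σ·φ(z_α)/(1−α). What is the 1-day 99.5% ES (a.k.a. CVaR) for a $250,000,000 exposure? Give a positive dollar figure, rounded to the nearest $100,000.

$31,700,000

ES = −(0.114%) + 4.42% × 2.892 = 12.669%.
On $250,000,000: 0.12669 × $250,000,000 = $31,672,500.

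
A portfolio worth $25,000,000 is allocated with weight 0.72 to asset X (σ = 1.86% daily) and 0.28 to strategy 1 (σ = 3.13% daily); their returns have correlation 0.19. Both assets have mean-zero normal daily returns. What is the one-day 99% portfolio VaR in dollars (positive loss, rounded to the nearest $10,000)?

σ_p² = 0.72²·1.86² + 0.28²·3.13² + 2·0.19·0.72·0.28·1.86·3.13 = 3.0075 (%²).
σ_p = √3.0075 = 1.734%.
At 99%, z = 2.326.
VaR = 2.326 × 1.734% = 4.033%; on $25,000,000 that is $1,008,250.

$1,010,000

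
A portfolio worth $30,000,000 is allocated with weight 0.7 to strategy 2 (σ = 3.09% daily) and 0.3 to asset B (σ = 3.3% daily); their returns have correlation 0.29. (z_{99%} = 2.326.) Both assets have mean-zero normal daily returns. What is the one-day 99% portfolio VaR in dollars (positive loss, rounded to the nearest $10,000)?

$1,830,000

σ_p² = 0.7²·3.09² + 0.3²·3.3² + 2·0.29·0.7·0.3·3.09·3.3 = 6.9007 (%²).
σ_p = √6.9007 = 2.627%.
VaR = 2.326 × 2.627% = 6.110%; on $30,000,000 that is $1,833,000.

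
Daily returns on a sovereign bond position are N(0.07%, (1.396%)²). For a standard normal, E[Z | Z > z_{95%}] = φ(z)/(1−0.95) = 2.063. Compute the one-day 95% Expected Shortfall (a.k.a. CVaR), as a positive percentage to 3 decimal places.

2.810%

ES = −(0.07%) + 1.396% × 2.063 = 2.810%.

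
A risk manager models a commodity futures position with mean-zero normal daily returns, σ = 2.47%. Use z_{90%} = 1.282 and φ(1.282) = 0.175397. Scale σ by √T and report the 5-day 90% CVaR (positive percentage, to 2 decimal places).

9.69%

σ_{5d} = 2.47% × √5 = 5.523%.
ES multiplier = φ(z)/(1−α) = 0.175397/0.1 = 1.754.
ES = 5.523% × 1.754 = 9.687%.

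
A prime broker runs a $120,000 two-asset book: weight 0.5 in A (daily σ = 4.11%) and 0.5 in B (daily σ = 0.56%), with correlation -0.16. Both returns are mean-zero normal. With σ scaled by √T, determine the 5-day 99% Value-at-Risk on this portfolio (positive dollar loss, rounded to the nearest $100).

σ_p = √(0.5²·4.11² + 0.5²·0.56² + 2·-0.16·0.5·0.5·4.11·0.56) = 2.029%.
σ_{5d} = 2.029% × √5 = 4.537%.
z(99%) = 2.326.
VaR = 2.326 × 4.537% = 10.553%; on $120,000 that is $12,664.

$12,700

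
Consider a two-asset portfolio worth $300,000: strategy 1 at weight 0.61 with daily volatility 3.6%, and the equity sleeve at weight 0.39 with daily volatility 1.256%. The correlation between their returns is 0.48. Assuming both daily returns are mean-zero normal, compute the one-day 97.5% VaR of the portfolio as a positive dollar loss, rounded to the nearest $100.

σ_p² = 0.61²·3.6² + 0.39²·1.256² + 2·0.48·0.61·0.39·3.6·1.256 = 6.0950 (%²).
σ_p = √6.0950 = 2.469%.
At 97.5%, z = 1.960.
VaR = 1.960 × 2.469% = 4.839%; on $300,000 that is $14,517.

$14,500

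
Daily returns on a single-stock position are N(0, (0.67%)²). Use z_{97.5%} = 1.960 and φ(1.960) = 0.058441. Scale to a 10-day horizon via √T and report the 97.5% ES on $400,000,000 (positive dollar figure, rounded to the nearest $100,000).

$19,800,000

σ_{10d} = 0.67% × √10 = 2.119%.
ES multiplier = φ(z)/(1−α) = 0.058441/0.025 = 2.338.
ES = 2.119% × 2.338 = 4.954%; on $400,000,000: $19,816,000.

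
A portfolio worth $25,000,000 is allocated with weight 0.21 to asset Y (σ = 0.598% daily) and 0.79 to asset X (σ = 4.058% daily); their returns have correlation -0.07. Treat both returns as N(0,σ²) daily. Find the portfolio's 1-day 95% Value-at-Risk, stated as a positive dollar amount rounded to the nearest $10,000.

$1,320,000

σ_p² = 0.21²·0.598² + 0.79²·4.058² + 2·-0.07·0.21·0.79·0.598·4.058 = 10.2367 (%²).
σ_p = √10.2367 = 3.199%.
At 95%, z = 1.645.
VaR = 1.645 × 3.199% = 5.262%; on $25,000,000 that is $1,315,500.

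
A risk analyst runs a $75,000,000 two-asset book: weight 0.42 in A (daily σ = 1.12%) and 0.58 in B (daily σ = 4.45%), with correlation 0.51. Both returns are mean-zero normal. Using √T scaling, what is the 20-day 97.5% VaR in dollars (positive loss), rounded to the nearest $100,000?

$18,700,000

σ_p = √(0.42²·1.12² + 0.58²·4.45² + 2·0.51·0.42·0.58·1.12·4.45) = 2.850%.
σ_{20d} = 2.850% × √20 = 12.746%.
z(97.5%) = 1.960.
VaR = 1.960 × 12.746% = 24.982%; on $75,000,000 that is $18,736,500.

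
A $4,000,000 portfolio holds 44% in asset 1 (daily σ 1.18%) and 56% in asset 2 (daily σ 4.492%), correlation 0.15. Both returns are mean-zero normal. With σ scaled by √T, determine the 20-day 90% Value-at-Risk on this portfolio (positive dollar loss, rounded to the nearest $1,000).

$606,000

σ_p = √(0.44²·1.18² + 0.56²·4.492² + 2·0.15·0.44·0.56·1.18·4.492) = 2.644%.
σ_{20d} = 2.644% × √20 = 11.824%.
z(90%) = 1.282.
VaR = 1.282 × 11.824% = 15.158%; on $4,000,000 that is $606,320.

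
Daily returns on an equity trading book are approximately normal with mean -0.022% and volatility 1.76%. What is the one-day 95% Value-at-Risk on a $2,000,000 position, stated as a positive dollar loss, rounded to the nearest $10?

At 95% one-sided, z = 1.645.
VaR = −μ + z·σ = −(-0.022%) + 1.645 × 1.76% = 2.917%.
On $2,000,000: 0.02917 × $2,000,000 = $58,340.

$58,340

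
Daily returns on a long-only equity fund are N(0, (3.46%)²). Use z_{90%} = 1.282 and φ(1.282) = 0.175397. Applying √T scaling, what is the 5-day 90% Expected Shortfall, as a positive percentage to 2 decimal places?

13.57%

σ_{5d} = 3.46% × √5 = 7.737%.
ES multiplier = φ(z)/(1−α) = 0.175397/0.1 = 1.754.
ES = 7.737% × 1.754 = 13.571%.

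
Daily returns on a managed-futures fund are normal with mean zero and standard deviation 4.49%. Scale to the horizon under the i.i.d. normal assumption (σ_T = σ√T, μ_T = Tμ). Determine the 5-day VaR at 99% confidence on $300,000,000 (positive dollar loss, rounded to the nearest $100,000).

At 99%, z = 2.326.
σ_{5d} = 4.49% × √5 = 10.040%.
VaR = 2.326 × 10.040% = 23.353%.
On $300,000,000: 0.23353 × $300,000,000 = $70,059,000.

$70,100,000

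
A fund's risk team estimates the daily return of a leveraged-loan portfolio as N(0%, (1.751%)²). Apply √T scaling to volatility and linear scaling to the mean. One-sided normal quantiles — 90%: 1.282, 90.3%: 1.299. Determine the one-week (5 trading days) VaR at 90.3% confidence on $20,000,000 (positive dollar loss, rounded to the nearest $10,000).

$1,020,000

σ_{5d} = 1.751% × √5 = 3.915%.
VaR = 1.299 × 3.915% = 5.086%.
On $20,000,000: 0.05086 × $20,000,000 = $1,017,200.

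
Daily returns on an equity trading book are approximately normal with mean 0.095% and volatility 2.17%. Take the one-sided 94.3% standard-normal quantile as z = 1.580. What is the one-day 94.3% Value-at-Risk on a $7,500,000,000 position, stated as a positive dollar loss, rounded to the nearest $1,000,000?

VaR = −μ + z·σ = −(0.095%) + 1.580 × 2.17% = 3.334%.
On $7,500,000,000: 0.03334 × $7,500,000,000 = $250,050,000.

$250,000,000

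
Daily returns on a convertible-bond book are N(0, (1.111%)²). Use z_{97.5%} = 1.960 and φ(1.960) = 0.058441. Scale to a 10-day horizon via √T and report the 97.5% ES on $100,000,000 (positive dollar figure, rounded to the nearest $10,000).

σ_{10d} = 1.111% × √10 = 3.513%.
ES multiplier = φ(z)/(1−α) = 0.058441/0.025 = 2.338.
ES = 3.513% × 2.338 = 8.213%; on $100,000,000: $8,213,000.

$8,210,000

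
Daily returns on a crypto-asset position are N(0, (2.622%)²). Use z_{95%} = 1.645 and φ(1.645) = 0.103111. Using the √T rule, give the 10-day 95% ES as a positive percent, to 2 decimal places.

17.10%

σ_{10d} = 2.622% × √10 = 8.291%.
ES multiplier = φ(z)/(1−α) = 0.103111/0.05 = 2.062.
ES = 8.291% × 2.062 = 17.096%.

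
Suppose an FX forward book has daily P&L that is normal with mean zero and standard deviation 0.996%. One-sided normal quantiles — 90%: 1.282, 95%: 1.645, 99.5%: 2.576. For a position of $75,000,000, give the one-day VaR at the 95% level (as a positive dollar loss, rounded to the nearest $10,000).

$1,230,000

VaR = z·σ = 1.645 × 0.996% = 1.638%.
On $75,000,000: 0.01638 × $75,000,000 = $1,228,500.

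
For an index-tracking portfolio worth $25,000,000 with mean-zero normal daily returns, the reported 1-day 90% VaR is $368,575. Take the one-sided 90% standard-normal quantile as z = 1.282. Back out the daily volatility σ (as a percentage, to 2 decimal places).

1.15%

VaR as a fraction: $368,575 / $25,000,000 = 1.474%.
σ = VaR / z = 1.474% / 1.282 = 1.150%.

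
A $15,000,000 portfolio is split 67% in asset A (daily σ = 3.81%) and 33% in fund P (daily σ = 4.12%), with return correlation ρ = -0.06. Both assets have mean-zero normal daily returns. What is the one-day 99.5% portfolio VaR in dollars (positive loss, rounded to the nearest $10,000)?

σ_p² = 0.67²·3.81² + 0.33²·4.12² + 2·-0.06·0.67·0.33·3.81·4.12 = 7.9483 (%²).
σ_p = √7.9483 = 2.819%.
At 99.5%, z = 2.576.
VaR = 2.576 × 2.819% = 7.262%; on $15,000,000 that is $1,089,300.

$1,090,000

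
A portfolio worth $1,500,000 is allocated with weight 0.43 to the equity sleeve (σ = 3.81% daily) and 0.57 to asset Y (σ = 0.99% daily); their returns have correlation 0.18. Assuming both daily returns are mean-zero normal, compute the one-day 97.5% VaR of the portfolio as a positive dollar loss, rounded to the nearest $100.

$53,700

σ_p² = 0.43²·3.81² + 0.57²·0.99² + 2·0.18·0.43·0.57·3.81·0.99 = 3.3353 (%²).
σ_p = √3.3353 = 1.826%.
At 97.5%, z = 1.960.
VaR = 1.960 × 1.826% = 3.579%; on $1,500,000 that is $53,685.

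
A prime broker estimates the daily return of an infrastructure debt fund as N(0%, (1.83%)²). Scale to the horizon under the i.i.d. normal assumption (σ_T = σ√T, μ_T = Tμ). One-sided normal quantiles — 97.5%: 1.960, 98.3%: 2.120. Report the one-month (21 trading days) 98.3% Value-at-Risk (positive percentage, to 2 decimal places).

σ_{21d} = 1.83% × √21 = 8.386%.
VaR = 2.120 × 8.386% = 17.778%.

17.78%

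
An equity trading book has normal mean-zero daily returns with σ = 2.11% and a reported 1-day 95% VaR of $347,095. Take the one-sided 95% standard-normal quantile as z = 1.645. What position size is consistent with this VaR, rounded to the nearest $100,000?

VaR as a fraction of value: z·σ = 1.645 × 2.11% = 3.47095%.
Position = $347,095 / 0.0347095 = $10,000,000.

$10,000,000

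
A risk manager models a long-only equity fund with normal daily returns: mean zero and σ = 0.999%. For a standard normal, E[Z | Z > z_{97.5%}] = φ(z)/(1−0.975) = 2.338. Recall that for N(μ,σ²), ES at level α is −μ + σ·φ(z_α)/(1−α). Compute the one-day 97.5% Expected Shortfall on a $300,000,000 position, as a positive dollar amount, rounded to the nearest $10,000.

$7,010,000

ES = 0.999% × 2.338 = 2.336%.
On $300,000,000: 0.02336 × $300,000,000 = $7,008,000.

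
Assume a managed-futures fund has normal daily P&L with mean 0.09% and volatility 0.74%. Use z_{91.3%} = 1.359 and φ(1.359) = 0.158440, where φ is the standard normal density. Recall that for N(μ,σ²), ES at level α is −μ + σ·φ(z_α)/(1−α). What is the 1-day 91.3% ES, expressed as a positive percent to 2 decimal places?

1.26%

Tail multiplier: φ(z)/(1−α) = 0.158440 / 0.087 = 1.821.
ES = −(0.09%) + 0.74% × 1.821 = 1.258%.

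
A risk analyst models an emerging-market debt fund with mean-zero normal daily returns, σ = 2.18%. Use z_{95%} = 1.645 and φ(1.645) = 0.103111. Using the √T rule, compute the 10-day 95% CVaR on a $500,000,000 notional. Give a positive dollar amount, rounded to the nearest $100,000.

$71,100,000

σ_{10d} = 2.18% × √10 = 6.894%.
ES multiplier = φ(z)/(1−α) = 0.103111/0.05 = 2.062.
ES = 6.894% × 2.062 = 14.215%; on $500,000,000: $71,075,000.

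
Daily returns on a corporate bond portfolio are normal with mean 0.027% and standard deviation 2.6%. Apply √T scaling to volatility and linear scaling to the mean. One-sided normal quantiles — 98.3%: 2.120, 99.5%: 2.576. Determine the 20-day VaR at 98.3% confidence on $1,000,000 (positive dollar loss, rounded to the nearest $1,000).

$241,000

σ_{20d} = 2.6% × √20 = 11.628%; μ_{20d} = 20 × 0.027% = 0.540%.
VaR = −(0.540%) + 2.120 × 11.628% = 24.111%.
On $1,000,000: 0.24111 × $1,000,000 = $241,110.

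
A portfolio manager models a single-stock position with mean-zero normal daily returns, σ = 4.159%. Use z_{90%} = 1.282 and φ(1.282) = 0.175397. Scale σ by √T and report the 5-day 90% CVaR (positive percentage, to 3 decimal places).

16.312%

σ_{5d} = 4.159% × √5 = 9.300%.
ES multiplier = φ(z)/(1−α) = 0.175397/0.1 = 1.754.
ES = 9.300% × 1.754 = 16.312%.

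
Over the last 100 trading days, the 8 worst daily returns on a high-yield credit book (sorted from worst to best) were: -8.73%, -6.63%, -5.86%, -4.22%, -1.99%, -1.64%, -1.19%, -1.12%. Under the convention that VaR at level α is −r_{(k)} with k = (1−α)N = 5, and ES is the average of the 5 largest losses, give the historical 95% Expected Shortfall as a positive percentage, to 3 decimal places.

5.486%

The 5 worst returns sum to -27.43%.
ES = −(-27.43%) / 5 = 5.486%.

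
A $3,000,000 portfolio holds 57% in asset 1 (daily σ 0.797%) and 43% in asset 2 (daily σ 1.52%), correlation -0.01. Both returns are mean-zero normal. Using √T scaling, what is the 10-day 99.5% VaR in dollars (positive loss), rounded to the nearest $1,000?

σ_p = √(0.57²·0.797² + 0.43²·1.52² + 2·-0.01·0.57·0.43·0.797·1.52) = 0.792%.
σ_{10d} = 0.792% × √10 = 2.505%.
z(99.5%) = 2.576.
VaR = 2.576 × 2.505% = 6.453%; on $3,000,000 that is $193,590.

$194,000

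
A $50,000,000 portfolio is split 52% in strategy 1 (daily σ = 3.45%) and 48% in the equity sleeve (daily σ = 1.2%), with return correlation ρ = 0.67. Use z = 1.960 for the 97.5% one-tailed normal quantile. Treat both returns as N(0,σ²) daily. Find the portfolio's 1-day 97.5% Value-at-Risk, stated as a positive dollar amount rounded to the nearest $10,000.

σ_p² = 0.52²·3.45² + 0.48²·1.2² + 2·0.67·0.52·0.48·3.45·1.2 = 4.9349 (%²).
σ_p = √4.9349 = 2.221%.
VaR = 1.960 × 2.221% = 4.353%; on $50,000,000 that is $2,176,500.

$2,180,000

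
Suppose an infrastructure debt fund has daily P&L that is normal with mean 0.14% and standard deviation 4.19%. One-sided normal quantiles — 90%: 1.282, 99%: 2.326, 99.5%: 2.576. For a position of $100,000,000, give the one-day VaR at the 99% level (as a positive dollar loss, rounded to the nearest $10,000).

VaR = −μ + z·σ = −(0.14%) + 2.326 × 4.19% = 9.606%.
On $100,000,000: 0.09606 × $100,000,000 = $9,606,000.

$9,610,000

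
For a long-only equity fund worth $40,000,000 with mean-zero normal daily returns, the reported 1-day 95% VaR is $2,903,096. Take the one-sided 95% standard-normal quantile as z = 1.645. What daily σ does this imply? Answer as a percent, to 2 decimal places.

VaR as a fraction: $2,903,096 / $40,000,000 = 7.258%.
σ = VaR / z = 7.258% / 1.645 = 4.412%.

4.41%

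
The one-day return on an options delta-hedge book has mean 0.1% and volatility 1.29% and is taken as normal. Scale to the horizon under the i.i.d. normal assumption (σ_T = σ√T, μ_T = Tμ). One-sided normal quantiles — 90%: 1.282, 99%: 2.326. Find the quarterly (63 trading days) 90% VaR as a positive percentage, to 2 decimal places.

6.83%

σ_{63d} = 1.29% × √63 = 10.239%; μ_{63d} = 63 × 0.1% = 6.300%.
VaR = −(6.300%) + 1.282 × 10.239% = 6.826%.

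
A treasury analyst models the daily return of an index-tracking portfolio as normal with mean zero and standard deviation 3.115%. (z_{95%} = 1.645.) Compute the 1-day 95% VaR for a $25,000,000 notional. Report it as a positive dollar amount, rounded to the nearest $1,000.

VaR = z·σ = 1.645 × 3.115% = 5.124%.
On $25,000,000: 0.05124 × $25,000,000 = $1,281,000.

$1,281,000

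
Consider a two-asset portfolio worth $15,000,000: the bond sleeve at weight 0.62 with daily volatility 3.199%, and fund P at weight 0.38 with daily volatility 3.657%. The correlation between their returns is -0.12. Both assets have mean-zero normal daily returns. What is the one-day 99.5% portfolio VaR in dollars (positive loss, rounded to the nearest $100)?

σ_p² = 0.62²·3.199² + 0.38²·3.657² + 2·-0.12·0.62·0.38·3.199·3.657 = 5.2035 (%²).
σ_p = √5.2035 = 2.281%.
At 99.5%, z = 2.576.
VaR = 2.576 × 2.281% = 5.876%; on $15,000,000 that is $881,400.

$881,400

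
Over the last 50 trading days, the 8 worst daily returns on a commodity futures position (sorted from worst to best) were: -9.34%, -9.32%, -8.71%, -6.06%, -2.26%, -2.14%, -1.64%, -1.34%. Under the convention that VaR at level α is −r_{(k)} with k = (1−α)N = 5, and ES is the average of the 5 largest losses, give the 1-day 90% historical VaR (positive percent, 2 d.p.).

2.26%

k = 5; the 5th lowest return is -2.26%, so VaR = 2.26%.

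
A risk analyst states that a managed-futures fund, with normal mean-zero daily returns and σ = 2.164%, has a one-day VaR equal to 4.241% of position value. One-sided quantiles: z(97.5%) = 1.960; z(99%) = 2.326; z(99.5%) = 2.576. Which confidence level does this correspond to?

Implied z = VaR/σ = 4.241 / 2.164 = 1.960.
This matches z(97.5%) = 1.960.

97.5%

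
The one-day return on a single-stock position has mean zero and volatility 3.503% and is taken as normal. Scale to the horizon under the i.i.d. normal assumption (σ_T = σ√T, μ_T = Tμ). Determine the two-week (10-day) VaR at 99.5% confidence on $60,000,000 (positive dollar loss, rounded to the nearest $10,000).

At 99.5%, z = 2.576.
σ_{10d} = 3.503% × √10 = 11.077%.
VaR = 2.576 × 11.077% = 28.534%.
On $60,000,000: 0.28534 × $60,000,000 = $17,120,400.

$17,120,000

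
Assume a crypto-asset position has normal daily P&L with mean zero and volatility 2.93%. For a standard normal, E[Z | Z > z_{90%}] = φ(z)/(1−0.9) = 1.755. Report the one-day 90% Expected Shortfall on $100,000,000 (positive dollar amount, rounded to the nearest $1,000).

ES = 2.93% × 1.755 = 5.142%.
On $100,000,000: 0.05142 × $100,000,000 = $5,142,000.

$5,142,000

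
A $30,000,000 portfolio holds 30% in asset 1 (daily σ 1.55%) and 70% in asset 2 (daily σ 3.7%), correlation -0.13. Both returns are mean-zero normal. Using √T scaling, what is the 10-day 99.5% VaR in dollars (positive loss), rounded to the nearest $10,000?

$6,280,000

σ_p = √(0.3²·1.55² + 0.7²·3.7² + 2·-0.13·0.3·0.7·1.55·3.7) = 2.571%.
σ_{10d} = 2.571% × √10 = 8.130%.
z(99.5%) = 2.576.
VaR = 2.576 × 8.130% = 20.943%; on $30,000,000 that is $6,282,900.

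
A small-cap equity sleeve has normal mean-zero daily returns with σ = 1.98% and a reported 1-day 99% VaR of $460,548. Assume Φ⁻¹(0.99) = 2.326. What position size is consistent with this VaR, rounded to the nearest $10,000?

VaR as a fraction of value: z·σ = 2.326 × 1.98% = 4.60548%.
Position = $460,548 / 0.0460548 = $10,000,000.

$10,000,000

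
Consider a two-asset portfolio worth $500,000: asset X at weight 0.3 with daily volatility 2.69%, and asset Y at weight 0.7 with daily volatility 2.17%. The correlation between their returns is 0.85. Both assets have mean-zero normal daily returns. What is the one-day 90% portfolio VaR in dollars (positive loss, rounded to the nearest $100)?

σ_p² = 0.3²·2.69² + 0.7²·2.17² + 2·0.85·0.3·0.7·2.69·2.17 = 5.0425 (%²).
σ_p = √5.0425 = 2.246%.
At 90%, z = 1.282.
VaR = 1.282 × 2.246% = 2.879%; on $500,000 that is $14,395.

$14,400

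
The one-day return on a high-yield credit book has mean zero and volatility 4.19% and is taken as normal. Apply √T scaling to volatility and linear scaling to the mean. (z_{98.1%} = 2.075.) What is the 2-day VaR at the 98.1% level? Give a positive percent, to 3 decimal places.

σ_{2d} = 4.19% × √2 = 5.926%.
VaR = 2.075 × 5.926% = 12.296%.

12.296%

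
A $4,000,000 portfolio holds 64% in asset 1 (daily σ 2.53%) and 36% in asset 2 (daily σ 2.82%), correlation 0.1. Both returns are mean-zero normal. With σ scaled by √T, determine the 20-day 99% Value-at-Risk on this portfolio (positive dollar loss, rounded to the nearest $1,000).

σ_p = √(0.64²·2.53² + 0.36²·2.82² + 2·0.1·0.64·0.36·2.53·2.82) = 1.995%.
σ_{20d} = 1.995% × √20 = 8.922%.
z(99%) = 2.326.
VaR = 2.326 × 8.922% = 20.753%; on $4,000,000 that is $830,120.

$830,000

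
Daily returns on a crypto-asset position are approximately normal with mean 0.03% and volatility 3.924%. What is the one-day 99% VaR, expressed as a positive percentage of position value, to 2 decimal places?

9.10%

At 99% one-sided, z = 2.326.
VaR = −μ + z·σ = −(0.03%) + 2.326 × 3.924% = 9.097%.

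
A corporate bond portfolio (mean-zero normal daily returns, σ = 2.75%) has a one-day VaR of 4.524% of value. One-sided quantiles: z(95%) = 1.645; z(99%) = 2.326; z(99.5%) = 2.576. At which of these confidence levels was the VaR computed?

95%

Implied z = VaR/σ = 4.524 / 2.75 = 1.645.
This matches z(95%) = 1.645.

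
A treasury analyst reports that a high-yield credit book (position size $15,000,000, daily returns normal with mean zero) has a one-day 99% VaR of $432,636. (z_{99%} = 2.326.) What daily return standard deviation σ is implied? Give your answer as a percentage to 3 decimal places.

VaR as a fraction: $432,636 / $15,000,000 = 2.884%.
σ = VaR / z = 2.884% / 2.326 = 1.240%.

1.240%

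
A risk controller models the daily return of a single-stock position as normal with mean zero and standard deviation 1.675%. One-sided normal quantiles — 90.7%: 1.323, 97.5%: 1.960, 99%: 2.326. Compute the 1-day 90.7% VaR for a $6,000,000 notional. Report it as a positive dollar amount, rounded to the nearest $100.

$133,000

VaR = z·σ = 1.323 × 1.675% = 2.216%.
On $6,000,000: 0.02216 × $6,000,000 = $132,960.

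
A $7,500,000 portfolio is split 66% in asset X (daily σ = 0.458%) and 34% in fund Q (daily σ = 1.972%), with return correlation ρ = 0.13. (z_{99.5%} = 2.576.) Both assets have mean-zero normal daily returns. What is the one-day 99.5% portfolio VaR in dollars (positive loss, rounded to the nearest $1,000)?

$149,000

σ_p² = 0.66²·0.458² + 0.34²·1.972² + 2·0.13·0.66·0.34·0.458·1.972 = 0.5936 (%²).
σ_p = √0.5936 = 0.770%.
VaR = 2.576 × 0.770% = 1.984%; on $7,500,000 that is $148,800.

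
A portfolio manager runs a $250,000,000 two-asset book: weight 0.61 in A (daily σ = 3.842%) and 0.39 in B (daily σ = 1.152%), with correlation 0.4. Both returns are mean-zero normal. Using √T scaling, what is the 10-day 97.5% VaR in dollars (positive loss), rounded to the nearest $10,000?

$39,620,000

σ_p = √(0.61²·3.842² + 0.39²·1.152² + 2·0.4·0.61·0.39·3.842·1.152) = 2.557%.
σ_{10d} = 2.557% × √10 = 8.086%.
z(97.5%) = 1.960.
VaR = 1.960 × 8.086% = 15.849%; on $250,000,000 that is $39,622,500.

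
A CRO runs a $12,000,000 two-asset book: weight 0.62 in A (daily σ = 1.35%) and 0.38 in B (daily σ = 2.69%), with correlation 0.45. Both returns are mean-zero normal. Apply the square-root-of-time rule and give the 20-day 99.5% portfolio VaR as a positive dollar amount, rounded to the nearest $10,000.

$2,190,000

σ_p = √(0.62²·1.35² + 0.38²·2.69² + 2·0.45·0.62·0.38·1.35·2.69) = 1.586%.
σ_{20d} = 1.586% × √20 = 7.093%.
z(99.5%) = 2.576.
VaR = 2.576 × 7.093% = 18.272%; on $12,000,000 that is $2,192,640.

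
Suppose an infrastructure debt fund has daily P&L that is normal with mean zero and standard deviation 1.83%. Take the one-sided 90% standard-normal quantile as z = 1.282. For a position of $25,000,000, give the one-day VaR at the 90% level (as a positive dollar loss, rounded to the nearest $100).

$586,500

VaR = z·σ = 1.282 × 1.83% = 2.346%.
On $25,000,000: 0.02346 × $25,000,000 = $586,500.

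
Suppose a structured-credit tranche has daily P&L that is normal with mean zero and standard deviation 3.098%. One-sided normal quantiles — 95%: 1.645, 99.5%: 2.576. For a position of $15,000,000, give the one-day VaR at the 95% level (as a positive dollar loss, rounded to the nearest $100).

$764,400

VaR = z·σ = 1.645 × 3.098% = 5.096%.
On $15,000,000: 0.05096 × $15,000,000 = $764,400.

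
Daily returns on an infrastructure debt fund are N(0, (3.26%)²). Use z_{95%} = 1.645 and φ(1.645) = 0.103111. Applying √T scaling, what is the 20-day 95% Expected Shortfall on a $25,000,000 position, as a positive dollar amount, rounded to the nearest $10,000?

σ_{20d} = 3.26% × √20 = 14.579%.
ES multiplier = φ(z)/(1−α) = 0.103111/0.05 = 2.062.
ES = 14.579% × 2.062 = 30.062%; on $25,000,000: $7,515,500.

$7,520,000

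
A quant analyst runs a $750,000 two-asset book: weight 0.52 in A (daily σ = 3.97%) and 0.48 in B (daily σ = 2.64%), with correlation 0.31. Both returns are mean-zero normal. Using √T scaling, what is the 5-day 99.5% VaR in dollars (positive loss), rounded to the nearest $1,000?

$118,000

σ_p = √(0.52²·3.97² + 0.48²·2.64² + 2·0.31·0.52·0.48·3.97·2.64) = 2.737%.
σ_{5d} = 2.737% × √5 = 6.120%.
z(99.5%) = 2.576.
VaR = 2.576 × 6.120% = 15.765%; on $750,000 that is $118,238.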